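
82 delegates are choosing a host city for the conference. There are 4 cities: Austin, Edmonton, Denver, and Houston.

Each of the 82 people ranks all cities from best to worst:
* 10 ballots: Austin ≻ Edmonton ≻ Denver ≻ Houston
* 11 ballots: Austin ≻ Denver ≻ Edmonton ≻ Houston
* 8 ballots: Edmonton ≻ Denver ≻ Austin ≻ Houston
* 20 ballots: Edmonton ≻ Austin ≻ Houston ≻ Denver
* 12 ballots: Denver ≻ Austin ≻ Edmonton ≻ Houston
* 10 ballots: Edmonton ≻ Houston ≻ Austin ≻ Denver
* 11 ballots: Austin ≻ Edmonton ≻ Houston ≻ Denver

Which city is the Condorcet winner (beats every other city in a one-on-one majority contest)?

Austin

Austin vs Edmonton: 44–38
Austin vs Denver: 62–20
Austin vs Houston: 72–10
Austin beats every other city.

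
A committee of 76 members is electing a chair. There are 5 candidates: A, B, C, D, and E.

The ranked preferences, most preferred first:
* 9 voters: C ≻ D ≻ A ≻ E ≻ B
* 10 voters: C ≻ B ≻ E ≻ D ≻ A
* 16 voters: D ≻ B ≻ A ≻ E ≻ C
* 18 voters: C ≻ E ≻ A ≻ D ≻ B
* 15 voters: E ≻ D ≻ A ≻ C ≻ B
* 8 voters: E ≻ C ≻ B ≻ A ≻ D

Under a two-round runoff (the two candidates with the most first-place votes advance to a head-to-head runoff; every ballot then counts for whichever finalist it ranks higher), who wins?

Round 1 first-place votes: A 0, B 0, C 37, D 16, E 23. C and E advance.
Runoff: C is ranked above E on 37 ballots, E above C on 39.

E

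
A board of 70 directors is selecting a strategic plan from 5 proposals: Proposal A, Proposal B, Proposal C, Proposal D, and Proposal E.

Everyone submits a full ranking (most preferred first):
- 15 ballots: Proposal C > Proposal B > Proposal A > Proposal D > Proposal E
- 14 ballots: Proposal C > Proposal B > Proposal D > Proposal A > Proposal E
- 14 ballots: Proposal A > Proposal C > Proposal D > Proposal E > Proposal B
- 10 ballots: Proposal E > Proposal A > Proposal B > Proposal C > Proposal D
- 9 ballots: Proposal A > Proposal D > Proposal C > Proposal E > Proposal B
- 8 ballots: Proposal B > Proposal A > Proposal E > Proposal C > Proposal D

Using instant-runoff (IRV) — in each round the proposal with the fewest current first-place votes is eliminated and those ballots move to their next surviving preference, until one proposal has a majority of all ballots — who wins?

Proposal A

Round 1: Proposal A 23, Proposal B 8, Proposal C 29, Proposal D 0, Proposal E 10. Proposal D eliminated.
Round 2: Proposal A 23, Proposal B 8, Proposal C 29, Proposal E 10. Proposal B eliminated.
Round 3: Proposal A 31, Proposal C 29, Proposal E 10. Proposal E eliminated.
Round 4: Proposal A 41, Proposal C 29. Proposal A has a majority (≥36).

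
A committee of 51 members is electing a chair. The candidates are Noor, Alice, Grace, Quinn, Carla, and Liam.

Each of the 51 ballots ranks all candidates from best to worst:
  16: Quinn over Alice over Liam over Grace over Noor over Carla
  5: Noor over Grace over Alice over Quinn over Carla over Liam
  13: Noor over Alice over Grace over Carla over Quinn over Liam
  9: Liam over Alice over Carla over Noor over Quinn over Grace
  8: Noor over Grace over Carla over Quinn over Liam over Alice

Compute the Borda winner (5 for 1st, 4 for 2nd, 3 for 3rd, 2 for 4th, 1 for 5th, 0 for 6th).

Alice

Noor: 16×1 + 5×5 + 13×5 + 9×2 + 8×5 = 164
Alice: 16×4 + 5×3 + 13×4 + 9×4 + 8×0 = 167
Grace: 16×2 + 5×4 + 13×3 + 9×0 + 8×4 = 123
Quinn: 16×5 + 5×2 + 13×1 + 9×1 + 8×2 = 128
Carla: 16×0 + 5×1 + 13×2 + 9×3 + 8×3 = 82
Liam: 16×3 + 5×0 + 13×0 + 9×5 + 8×1 = 101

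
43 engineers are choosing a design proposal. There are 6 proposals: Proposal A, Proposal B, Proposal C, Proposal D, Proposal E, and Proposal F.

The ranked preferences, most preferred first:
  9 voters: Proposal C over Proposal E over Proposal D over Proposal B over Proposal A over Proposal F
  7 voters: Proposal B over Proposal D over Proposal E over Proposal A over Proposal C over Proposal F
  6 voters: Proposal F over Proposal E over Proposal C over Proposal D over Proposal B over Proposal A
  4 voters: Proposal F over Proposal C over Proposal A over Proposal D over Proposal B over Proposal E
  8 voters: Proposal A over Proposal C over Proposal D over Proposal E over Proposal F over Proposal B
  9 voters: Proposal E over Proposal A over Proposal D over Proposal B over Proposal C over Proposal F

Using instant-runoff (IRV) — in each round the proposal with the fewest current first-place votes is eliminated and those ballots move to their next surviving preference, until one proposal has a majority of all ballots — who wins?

Proposal E

Round 1: Proposal A 8, Proposal B 7, Proposal C 9, Proposal D 0, Proposal E 9, Proposal F 10. Proposal D eliminated.
Round 2: Proposal A 8, Proposal B 7, Proposal C 9, Proposal E 9, Proposal F 10. Proposal B eliminated.
Round 3: Proposal A 8, Proposal C 9, Proposal E 16, Proposal F 10. Proposal A eliminated.
Round 4: Proposal C 17, Proposal E 16, Proposal F 10. Proposal F eliminated.
Round 5: Proposal C 21, Proposal E 22. Proposal E has a majority (≥22).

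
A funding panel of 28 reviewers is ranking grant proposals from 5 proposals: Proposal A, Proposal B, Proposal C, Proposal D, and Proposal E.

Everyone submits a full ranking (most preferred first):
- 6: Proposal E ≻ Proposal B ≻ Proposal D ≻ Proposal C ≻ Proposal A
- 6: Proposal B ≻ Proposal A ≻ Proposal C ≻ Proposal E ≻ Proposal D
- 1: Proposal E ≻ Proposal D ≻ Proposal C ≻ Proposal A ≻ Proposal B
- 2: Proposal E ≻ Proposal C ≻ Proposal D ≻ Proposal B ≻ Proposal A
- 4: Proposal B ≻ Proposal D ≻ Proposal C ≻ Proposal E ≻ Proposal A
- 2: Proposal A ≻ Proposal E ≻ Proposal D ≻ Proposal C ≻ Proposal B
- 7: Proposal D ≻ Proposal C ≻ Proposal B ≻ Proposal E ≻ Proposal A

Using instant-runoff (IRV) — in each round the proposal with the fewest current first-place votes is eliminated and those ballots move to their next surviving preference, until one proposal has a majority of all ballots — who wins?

Proposal B

Round 1: Proposal A 2, Proposal B 10, Proposal C 0, Proposal D 7, Proposal E 9. Proposal C eliminated.
Round 2: Proposal A 2, Proposal B 10, Proposal D 7, Proposal E 9. Proposal A eliminated.
Round 3: Proposal B 10, Proposal D 7, Proposal E 11. Proposal D eliminated.
Round 4: Proposal B 17, Proposal E 11. Proposal B has a majority (≥15).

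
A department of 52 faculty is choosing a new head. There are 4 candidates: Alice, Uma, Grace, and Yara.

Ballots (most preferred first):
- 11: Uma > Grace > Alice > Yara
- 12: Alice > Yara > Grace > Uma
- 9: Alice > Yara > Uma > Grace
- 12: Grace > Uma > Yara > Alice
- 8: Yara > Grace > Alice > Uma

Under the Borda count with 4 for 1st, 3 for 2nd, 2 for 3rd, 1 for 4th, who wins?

Grace

Alice: 11×2 + 12×4 + 9×4 + 12×1 + 8×2 = 134
Uma: 11×4 + 12×1 + 9×2 + 12×3 + 8×1 = 118
Grace: 11×3 + 12×2 + 9×1 + 12×4 + 8×3 = 138
Yara: 11×1 + 12×3 + 9×3 + 12×2 + 8×4 = 130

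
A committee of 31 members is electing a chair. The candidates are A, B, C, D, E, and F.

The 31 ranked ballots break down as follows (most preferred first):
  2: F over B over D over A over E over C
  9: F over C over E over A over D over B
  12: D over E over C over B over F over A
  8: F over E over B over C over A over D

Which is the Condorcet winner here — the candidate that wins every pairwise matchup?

F vs A: 31–0
F vs B: 19–12
F vs C: 19–12
F vs D: 19–12
F vs E: 19–12
F beats every other candidate.

F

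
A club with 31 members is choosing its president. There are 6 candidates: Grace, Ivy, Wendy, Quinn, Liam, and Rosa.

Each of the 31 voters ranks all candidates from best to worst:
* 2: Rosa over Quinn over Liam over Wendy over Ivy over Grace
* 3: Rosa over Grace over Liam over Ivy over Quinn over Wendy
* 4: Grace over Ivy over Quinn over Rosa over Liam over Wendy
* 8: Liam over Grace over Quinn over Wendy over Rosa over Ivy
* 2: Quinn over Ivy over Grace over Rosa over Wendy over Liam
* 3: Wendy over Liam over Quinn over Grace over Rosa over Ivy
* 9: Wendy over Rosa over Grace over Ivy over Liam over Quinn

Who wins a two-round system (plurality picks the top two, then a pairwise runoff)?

Liam

Round 1 first-place votes: Grace 4, Ivy 0, Wendy 12, Quinn 2, Liam 8, Rosa 5. Wendy and Liam advance.
Runoff: Wendy is ranked above Liam on 14 ballots, Liam above Wendy on 17.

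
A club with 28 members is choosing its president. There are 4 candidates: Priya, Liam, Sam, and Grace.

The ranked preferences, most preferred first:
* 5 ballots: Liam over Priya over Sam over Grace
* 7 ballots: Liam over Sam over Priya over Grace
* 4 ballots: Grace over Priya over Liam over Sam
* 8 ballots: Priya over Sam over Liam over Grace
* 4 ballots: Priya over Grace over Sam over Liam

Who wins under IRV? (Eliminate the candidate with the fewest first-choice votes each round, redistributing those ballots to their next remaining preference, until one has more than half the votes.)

Priya

Round 1: Priya 12, Liam 12, Sam 0, Grace 4. Sam eliminated.
Round 2: Priya 12, Liam 12, Grace 4. Grace eliminated.
Round 3: Priya 16, Liam 12. Priya has a majority (≥15).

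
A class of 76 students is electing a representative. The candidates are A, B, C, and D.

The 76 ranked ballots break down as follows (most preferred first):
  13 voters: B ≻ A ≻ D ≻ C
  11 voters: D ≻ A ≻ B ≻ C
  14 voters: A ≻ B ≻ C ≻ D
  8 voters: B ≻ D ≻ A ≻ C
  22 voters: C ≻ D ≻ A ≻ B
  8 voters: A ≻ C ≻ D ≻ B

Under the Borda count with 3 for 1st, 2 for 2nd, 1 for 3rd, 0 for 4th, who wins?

A

A: 13×2 + 11×2 + 14×3 + 8×1 + 22×1 + 8×3 = 144
B: 13×3 + 11×1 + 14×2 + 8×3 + 22×0 + 8×0 = 102
C: 13×0 + 11×0 + 14×1 + 8×0 + 22×3 + 8×2 = 96
D: 13×1 + 11×3 + 14×0 + 8×2 + 22×2 + 8×1 = 114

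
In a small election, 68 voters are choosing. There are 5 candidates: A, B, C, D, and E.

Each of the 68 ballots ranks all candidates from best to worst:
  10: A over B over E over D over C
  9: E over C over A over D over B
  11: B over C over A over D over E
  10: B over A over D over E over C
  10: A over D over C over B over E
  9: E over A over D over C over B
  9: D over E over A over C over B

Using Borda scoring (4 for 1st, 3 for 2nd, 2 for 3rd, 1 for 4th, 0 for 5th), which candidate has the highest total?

A

A: 10×4 + 9×2 + 11×2 + 10×3 + 10×4 + 9×3 + 9×2 = 195
B: 10×3 + 9×0 + 11×4 + 10×4 + 10×1 + 9×0 + 9×0 = 124
C: 10×0 + 9×3 + 11×3 + 10×0 + 10×2 + 9×1 + 9×1 = 98
D: 10×1 + 9×1 + 11×1 + 10×2 + 10×3 + 9×2 + 9×4 = 134
E: 10×2 + 9×4 + 11×0 + 10×1 + 10×0 + 9×4 + 9×3 = 129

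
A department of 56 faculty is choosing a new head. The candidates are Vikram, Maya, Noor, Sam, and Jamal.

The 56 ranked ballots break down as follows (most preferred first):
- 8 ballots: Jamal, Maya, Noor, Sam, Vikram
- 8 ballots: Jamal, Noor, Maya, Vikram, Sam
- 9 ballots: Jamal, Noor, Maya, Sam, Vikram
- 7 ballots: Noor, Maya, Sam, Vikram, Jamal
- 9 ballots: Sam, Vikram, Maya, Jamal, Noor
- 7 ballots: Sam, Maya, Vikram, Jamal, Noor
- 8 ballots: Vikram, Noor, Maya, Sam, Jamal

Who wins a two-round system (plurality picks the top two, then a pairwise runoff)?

Round 1 first-place votes: Vikram 8, Maya 0, Noor 7, Sam 16, Jamal 25. Jamal and Sam advance.
Runoff: Jamal is ranked above Sam on 25 ballots, Sam above Jamal on 31.

Sam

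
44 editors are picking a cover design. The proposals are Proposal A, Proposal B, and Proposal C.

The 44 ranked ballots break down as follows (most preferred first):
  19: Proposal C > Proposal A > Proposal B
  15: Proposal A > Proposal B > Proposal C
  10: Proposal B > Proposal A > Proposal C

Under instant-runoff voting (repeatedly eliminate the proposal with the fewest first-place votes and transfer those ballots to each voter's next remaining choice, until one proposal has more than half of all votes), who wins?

Proposal A

Round 1: Proposal A 15, Proposal B 10, Proposal C 19. Proposal B eliminated.
Round 2: Proposal A 25, Proposal C 19. Proposal A has a majority (≥23).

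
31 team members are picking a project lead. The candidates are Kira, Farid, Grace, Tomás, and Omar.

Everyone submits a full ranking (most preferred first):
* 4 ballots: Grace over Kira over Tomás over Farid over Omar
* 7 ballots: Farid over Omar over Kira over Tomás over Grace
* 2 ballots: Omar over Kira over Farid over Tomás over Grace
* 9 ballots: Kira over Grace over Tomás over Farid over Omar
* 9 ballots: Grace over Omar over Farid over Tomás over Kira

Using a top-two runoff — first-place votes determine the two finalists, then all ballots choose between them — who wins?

Round 1 first-place votes: Kira 9, Farid 7, Grace 13, Tomás 0, Omar 2. Grace and Kira advance.
Runoff: Grace is ranked above Kira on 13 ballots, Kira above Grace on 18.

Kira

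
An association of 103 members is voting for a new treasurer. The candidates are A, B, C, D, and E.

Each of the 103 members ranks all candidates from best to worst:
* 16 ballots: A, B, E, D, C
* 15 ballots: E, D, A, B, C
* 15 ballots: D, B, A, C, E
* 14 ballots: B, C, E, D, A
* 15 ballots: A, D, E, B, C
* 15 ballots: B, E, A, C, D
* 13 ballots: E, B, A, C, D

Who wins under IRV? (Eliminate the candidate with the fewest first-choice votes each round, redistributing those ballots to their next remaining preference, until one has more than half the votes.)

B

Round 1: A 31, B 29, C 0, D 15, E 28. C eliminated.
Round 2: A 31, B 29, D 15, E 28. D eliminated.
Round 3: A 31, B 44, E 28. E eliminated.
Round 4: A 46, B 57. B has a majority (≥52).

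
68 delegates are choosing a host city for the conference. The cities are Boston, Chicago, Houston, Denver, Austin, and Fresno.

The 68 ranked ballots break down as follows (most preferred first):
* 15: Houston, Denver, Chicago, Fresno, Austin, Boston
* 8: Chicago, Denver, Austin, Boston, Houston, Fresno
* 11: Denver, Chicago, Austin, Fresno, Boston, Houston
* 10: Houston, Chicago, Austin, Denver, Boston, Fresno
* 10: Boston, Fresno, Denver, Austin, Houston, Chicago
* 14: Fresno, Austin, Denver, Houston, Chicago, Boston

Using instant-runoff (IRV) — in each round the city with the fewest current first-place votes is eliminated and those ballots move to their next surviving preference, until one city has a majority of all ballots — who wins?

Round 1: Boston 10, Chicago 8, Houston 25, Denver 11, Austin 0, Fresno 14. Austin eliminated.
Round 2: Boston 10, Chicago 8, Houston 25, Denver 11, Fresno 14. Chicago eliminated.
Round 3: Boston 10, Houston 25, Denver 19, Fresno 14. Boston eliminated.
Round 4: Houston 25, Denver 19, Fresno 24. Denver eliminated.
Round 5: Houston 33, Fresno 35. Fresno has a majority (≥35).

Fresno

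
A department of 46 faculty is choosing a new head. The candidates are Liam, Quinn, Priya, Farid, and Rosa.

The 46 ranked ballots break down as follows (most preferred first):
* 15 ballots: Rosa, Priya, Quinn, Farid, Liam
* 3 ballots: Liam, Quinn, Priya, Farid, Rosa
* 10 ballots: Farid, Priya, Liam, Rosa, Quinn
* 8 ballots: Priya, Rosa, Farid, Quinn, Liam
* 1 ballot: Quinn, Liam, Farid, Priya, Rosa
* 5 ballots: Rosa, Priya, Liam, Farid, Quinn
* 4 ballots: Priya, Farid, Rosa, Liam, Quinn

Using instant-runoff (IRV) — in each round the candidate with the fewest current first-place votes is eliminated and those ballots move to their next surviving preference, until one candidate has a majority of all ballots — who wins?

Round 1: Liam 3, Quinn 1, Priya 12, Farid 10, Rosa 20. Quinn eliminated.
Round 2: Liam 4, Priya 12, Farid 10, Rosa 20. Liam eliminated.
Round 3: Priya 15, Farid 11, Rosa 20. Farid eliminated.
Round 4: Priya 26, Rosa 20. Priya has a majority (≥24).

Priya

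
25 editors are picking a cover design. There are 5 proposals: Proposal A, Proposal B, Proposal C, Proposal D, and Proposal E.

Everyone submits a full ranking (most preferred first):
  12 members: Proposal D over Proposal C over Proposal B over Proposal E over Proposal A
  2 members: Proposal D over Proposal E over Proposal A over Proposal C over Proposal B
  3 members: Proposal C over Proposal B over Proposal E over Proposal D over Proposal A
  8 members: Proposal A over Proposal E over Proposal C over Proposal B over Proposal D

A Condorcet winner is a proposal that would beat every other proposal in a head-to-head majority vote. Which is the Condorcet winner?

Proposal D

Proposal D vs Proposal A: 17–8
Proposal D vs Proposal B: 14–11
Proposal D vs Proposal C: 14–11
Proposal D vs Proposal E: 14–11
Proposal D beats every other proposal.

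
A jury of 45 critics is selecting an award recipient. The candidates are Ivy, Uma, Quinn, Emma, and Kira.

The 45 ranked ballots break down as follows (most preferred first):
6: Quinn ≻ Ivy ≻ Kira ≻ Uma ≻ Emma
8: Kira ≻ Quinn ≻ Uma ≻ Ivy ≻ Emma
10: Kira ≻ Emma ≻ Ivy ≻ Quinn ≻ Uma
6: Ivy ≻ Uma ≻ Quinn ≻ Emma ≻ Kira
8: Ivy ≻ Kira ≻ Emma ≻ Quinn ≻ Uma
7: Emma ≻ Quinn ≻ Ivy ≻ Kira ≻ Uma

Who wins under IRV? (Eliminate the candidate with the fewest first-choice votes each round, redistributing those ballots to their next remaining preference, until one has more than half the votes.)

Ivy

Round 1: Ivy 14, Uma 0, Quinn 6, Emma 7, Kira 18. Uma eliminated.
Round 2: Ivy 14, Quinn 6, Emma 7, Kira 18. Quinn eliminated.
Round 3: Ivy 20, Emma 7, Kira 18. Emma eliminated.
Round 4: Ivy 27, Kira 18. Ivy has a majority (≥23).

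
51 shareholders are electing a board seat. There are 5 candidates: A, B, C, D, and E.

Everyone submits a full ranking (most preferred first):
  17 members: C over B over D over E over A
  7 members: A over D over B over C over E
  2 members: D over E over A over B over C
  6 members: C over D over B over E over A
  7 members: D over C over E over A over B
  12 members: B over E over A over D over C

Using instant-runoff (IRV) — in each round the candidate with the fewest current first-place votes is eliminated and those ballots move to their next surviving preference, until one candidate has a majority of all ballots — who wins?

D

Round 1: A 7, B 12, C 23, D 9, E 0. E eliminated.
Round 2: A 7, B 12, C 23, D 9. A eliminated.
Round 3: B 12, C 23, D 16. B eliminated.
Round 4: C 23, D 28. D has a majority (≥26).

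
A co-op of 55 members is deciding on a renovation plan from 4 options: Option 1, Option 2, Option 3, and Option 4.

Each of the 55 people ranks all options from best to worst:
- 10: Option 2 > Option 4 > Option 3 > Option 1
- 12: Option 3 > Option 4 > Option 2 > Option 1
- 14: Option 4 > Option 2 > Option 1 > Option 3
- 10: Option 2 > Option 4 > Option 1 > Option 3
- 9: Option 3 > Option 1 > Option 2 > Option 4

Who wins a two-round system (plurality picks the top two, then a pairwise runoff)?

Option 2

Round 1 first-place votes: Option 1 0, Option 2 20, Option 3 21, Option 4 14. Option 3 and Option 2 advance.
Runoff: Option 3 is ranked above Option 2 on 21 ballots, Option 2 above Option 3 on 34.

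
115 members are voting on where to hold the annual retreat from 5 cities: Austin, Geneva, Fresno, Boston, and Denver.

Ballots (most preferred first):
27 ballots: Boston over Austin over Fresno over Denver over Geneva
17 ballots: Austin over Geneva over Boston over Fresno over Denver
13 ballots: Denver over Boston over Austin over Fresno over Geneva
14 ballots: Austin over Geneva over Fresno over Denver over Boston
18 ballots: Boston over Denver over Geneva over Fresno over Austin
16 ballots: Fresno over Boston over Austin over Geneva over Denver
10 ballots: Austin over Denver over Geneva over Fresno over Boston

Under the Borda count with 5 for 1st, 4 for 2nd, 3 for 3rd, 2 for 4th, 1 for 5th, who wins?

Austin

Austin: 27×4 + 17×5 + 13×3 + 14×5 + 18×1 + 16×3 + 10×5 = 418
Geneva: 27×1 + 17×4 + 13×1 + 14×4 + 18×3 + 16×2 + 10×3 = 280
Fresno: 27×3 + 17×2 + 13×2 + 14×3 + 18×2 + 16×5 + 10×2 = 319
Boston: 27×5 + 17×3 + 13×4 + 14×1 + 18×5 + 16×4 + 10×1 = 416
Denver: 27×2 + 17×1 + 13×5 + 14×2 + 18×4 + 16×1 + 10×4 = 292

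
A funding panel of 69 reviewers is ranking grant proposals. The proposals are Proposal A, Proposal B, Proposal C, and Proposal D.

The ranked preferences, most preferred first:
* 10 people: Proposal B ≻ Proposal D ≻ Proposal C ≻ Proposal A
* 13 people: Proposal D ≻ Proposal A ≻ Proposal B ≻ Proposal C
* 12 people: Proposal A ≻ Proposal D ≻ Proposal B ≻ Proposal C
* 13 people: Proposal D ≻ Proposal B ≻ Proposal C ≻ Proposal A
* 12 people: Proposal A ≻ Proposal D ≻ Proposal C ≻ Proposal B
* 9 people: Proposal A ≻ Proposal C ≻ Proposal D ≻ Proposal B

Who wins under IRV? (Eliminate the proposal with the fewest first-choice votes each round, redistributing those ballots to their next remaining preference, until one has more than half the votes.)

Proposal D

Round 1: Proposal A 33, Proposal B 10, Proposal C 0, Proposal D 26. Proposal C eliminated.
Round 2: Proposal A 33, Proposal B 10, Proposal D 26. Proposal B eliminated.
Round 3: Proposal A 33, Proposal D 36. Proposal D has a majority (≥35).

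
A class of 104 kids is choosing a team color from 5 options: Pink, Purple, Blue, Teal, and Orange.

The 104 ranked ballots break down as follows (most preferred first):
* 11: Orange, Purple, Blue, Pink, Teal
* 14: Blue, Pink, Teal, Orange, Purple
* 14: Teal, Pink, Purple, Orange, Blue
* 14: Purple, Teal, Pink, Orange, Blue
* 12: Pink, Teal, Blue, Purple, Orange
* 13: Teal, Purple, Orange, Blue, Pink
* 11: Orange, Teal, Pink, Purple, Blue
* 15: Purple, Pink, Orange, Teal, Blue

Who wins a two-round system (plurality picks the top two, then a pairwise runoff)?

Round 1 first-place votes: Pink 12, Purple 29, Blue 14, Teal 27, Orange 22. Purple and Teal advance.
Runoff: Purple is ranked above Teal on 40 ballots, Teal above Purple on 64.

Teal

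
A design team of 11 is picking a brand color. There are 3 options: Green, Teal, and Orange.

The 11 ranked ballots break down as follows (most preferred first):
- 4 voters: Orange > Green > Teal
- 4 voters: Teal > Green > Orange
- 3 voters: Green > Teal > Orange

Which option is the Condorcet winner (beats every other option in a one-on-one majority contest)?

Green

Green vs Teal: 7–4
Green vs Orange: 7–4
Green beats every other option.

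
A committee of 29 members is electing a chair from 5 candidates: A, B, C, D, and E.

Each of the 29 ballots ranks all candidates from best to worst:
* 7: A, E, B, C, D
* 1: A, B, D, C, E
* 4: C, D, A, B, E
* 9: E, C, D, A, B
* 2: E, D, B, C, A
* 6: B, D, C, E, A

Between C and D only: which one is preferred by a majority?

C

C is ranked above D on 20 ballots; D above C on 9.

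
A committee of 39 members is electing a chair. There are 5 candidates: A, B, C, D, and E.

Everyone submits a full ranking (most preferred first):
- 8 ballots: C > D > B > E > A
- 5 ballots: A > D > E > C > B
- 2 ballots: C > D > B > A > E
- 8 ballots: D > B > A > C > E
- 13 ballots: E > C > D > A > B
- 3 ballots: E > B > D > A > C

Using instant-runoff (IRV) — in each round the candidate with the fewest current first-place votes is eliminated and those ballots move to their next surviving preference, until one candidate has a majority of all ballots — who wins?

D

Round 1: A 5, B 0, C 10, D 8, E 16. B eliminated.
Round 2: A 5, C 10, D 8, E 16. A eliminated.
Round 3: C 10, D 13, E 16. C eliminated.
Round 4: D 23, E 16. D has a majority (≥20).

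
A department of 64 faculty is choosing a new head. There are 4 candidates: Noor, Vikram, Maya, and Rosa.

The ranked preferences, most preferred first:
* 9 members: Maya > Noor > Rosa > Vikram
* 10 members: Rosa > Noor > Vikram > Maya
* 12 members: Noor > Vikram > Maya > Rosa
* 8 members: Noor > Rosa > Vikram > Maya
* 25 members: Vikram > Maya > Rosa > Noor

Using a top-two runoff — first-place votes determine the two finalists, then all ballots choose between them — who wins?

Round 1 first-place votes: Noor 20, Vikram 25, Maya 9, Rosa 10. Vikram and Noor advance.
Runoff: Vikram is ranked above Noor on 25 ballots, Noor above Vikram on 39.

Noor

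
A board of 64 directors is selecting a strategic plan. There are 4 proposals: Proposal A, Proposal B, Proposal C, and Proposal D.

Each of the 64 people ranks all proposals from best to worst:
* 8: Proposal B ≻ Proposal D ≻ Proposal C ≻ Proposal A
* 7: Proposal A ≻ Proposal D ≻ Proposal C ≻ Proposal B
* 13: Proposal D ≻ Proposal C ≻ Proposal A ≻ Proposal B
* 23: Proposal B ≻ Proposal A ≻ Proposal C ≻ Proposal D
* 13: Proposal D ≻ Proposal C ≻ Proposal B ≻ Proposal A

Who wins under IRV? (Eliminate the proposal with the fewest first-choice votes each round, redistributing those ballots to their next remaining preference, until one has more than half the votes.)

Proposal D

Round 1: Proposal A 7, Proposal B 31, Proposal C 0, Proposal D 26. Proposal C eliminated.
Round 2: Proposal A 7, Proposal B 31, Proposal D 26. Proposal A eliminated.
Round 3: Proposal B 31, Proposal D 33. Proposal D has a majority (≥33).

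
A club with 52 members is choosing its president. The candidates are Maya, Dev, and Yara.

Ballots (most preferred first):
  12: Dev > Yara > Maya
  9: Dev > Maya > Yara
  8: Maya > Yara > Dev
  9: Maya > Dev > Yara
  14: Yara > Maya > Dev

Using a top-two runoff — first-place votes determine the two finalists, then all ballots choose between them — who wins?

Round 1 first-place votes: Maya 17, Dev 21, Yara 14. Dev and Maya advance.
Runoff: Dev is ranked above Maya on 21 ballots, Maya above Dev on 31.

Maya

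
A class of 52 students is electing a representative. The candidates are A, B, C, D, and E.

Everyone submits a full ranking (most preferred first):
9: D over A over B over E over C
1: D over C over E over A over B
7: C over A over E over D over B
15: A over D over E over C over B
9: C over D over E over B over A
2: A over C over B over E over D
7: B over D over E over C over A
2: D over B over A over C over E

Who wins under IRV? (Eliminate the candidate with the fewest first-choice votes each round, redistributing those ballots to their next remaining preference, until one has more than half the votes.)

Round 1: A 17, B 7, C 16, D 12, E 0. E eliminated.
Round 2: A 17, B 7, C 16, D 12. B eliminated.
Round 3: A 17, C 16, D 19. C eliminated.
Round 4: A 24, D 28. D has a majority (≥27).

D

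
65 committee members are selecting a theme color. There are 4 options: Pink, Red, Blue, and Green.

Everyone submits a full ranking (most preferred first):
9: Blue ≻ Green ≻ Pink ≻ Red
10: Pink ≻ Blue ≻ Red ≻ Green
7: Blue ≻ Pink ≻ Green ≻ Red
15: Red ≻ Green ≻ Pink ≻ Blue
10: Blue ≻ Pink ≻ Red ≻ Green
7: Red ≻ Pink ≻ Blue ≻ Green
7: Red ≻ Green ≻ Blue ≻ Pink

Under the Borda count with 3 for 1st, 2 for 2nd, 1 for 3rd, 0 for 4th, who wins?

Pink: 9×1 + 10×3 + 7×2 + 15×1 + 10×2 + 7×2 + 7×0 = 102
Red: 9×0 + 10×1 + 7×0 + 15×3 + 10×1 + 7×3 + 7×3 = 107
Blue: 9×3 + 10×2 + 7×3 + 15×0 + 10×3 + 7×1 + 7×1 = 112
Green: 9×2 + 10×0 + 7×1 + 15×2 + 10×0 + 7×0 + 7×2 = 69

Blue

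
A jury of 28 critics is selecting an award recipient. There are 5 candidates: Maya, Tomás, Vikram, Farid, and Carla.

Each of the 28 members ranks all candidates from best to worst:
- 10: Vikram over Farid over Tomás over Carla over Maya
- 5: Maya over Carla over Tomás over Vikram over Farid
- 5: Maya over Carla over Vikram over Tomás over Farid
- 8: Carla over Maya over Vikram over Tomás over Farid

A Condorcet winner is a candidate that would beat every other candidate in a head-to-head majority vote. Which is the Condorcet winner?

Carla vs Maya: 18–10
Carla vs Tomás: 18–10
Carla vs Vikram: 18–10
Carla vs Farid: 18–10
Carla beats every other candidate.

Carla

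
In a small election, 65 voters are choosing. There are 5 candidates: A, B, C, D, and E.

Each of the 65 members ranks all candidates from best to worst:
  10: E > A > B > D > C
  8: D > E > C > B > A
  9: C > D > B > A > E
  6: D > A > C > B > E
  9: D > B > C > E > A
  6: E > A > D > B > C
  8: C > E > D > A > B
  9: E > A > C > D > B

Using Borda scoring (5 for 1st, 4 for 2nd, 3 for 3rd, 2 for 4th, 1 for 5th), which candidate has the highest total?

D

A: 10×4 + 8×1 + 9×2 + 6×4 + 9×1 + 6×4 + 8×2 + 9×4 = 175
B: 10×3 + 8×2 + 9×3 + 6×2 + 9×4 + 6×2 + 8×1 + 9×1 = 150
C: 10×1 + 8×3 + 9×5 + 6×3 + 9×3 + 6×1 + 8×5 + 9×3 = 197
D: 10×2 + 8×5 + 9×4 + 6×5 + 9×5 + 6×3 + 8×3 + 9×2 = 231
E: 10×5 + 8×4 + 9×1 + 6×1 + 9×2 + 6×5 + 8×4 + 9×5 = 222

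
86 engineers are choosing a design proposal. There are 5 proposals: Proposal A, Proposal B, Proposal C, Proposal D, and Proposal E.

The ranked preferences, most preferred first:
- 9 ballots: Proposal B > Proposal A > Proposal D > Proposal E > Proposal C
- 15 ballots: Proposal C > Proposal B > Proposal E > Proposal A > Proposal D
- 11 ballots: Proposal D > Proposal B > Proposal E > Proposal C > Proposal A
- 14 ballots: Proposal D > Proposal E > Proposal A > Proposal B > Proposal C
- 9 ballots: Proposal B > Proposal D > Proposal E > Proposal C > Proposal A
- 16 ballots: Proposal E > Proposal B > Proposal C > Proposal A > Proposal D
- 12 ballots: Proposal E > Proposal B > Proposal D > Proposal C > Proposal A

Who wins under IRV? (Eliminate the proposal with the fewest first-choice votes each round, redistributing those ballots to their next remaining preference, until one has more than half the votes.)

Proposal B

Round 1: Proposal A 0, Proposal B 18, Proposal C 15, Proposal D 25, Proposal E 28. Proposal A eliminated.
Round 2: Proposal B 18, Proposal C 15, Proposal D 25, Proposal E 28. Proposal C eliminated.
Round 3: Proposal B 33, Proposal D 25, Proposal E 28. Proposal D eliminated.
Round 4: Proposal B 44, Proposal E 42. Proposal B has a majority (≥44).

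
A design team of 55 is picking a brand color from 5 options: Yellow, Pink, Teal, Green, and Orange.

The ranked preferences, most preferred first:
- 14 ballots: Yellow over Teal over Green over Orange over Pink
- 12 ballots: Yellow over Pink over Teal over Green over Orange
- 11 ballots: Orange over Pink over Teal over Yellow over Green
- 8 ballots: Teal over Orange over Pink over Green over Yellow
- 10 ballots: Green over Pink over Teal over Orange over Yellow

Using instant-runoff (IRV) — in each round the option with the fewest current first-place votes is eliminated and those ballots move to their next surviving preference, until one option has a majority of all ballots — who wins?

Round 1: Yellow 26, Pink 0, Teal 8, Green 10, Orange 11. Pink eliminated.
Round 2: Yellow 26, Teal 8, Green 10, Orange 11. Teal eliminated.
Round 3: Yellow 26, Green 10, Orange 19. Green eliminated.
Round 4: Yellow 26, Orange 29. Orange has a majority (≥28).

Orange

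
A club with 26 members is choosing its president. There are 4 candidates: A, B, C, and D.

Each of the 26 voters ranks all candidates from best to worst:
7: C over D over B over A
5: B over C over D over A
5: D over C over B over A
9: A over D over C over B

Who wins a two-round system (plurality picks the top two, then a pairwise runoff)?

Round 1 first-place votes: A 9, B 5, C 7, D 5. A and C advance.
Runoff: A is ranked above C on 9 ballots, C above A on 17.

C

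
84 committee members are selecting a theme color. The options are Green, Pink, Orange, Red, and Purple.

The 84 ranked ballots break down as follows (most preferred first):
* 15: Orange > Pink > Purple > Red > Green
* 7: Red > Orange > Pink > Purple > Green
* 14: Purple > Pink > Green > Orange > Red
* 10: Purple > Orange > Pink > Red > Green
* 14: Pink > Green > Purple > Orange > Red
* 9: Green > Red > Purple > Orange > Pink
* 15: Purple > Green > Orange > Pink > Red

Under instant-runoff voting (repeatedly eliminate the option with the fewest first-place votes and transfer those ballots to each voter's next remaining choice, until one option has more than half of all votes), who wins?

Purple

Round 1: Green 9, Pink 14, Orange 15, Red 7, Purple 39. Red eliminated.
Round 2: Green 9, Pink 14, Orange 22, Purple 39. Green eliminated.
Round 3: Pink 14, Orange 22, Purple 48. Purple has a majority (≥43).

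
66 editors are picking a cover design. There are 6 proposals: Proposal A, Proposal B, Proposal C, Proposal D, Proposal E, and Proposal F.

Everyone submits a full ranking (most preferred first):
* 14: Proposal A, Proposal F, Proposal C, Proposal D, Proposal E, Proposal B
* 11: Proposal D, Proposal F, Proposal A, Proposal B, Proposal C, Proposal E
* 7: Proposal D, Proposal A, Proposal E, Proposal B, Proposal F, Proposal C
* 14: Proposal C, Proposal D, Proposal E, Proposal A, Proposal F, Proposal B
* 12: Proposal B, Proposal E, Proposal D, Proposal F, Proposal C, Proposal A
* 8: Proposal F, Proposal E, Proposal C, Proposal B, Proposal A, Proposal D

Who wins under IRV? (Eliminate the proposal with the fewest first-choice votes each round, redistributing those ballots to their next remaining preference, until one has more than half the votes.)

Proposal C

Round 1: Proposal A 14, Proposal B 12, Proposal C 14, Proposal D 18, Proposal E 0, Proposal F 8. Proposal E eliminated.
Round 2: Proposal A 14, Proposal B 12, Proposal C 14, Proposal D 18, Proposal F 8. Proposal F eliminated.
Round 3: Proposal A 14, Proposal B 12, Proposal C 22, Proposal D 18. Proposal B eliminated.
Round 4: Proposal A 14, Proposal C 22, Proposal D 30. Proposal A eliminated.
Round 5: Proposal C 36, Proposal D 30. Proposal C has a majority (≥34).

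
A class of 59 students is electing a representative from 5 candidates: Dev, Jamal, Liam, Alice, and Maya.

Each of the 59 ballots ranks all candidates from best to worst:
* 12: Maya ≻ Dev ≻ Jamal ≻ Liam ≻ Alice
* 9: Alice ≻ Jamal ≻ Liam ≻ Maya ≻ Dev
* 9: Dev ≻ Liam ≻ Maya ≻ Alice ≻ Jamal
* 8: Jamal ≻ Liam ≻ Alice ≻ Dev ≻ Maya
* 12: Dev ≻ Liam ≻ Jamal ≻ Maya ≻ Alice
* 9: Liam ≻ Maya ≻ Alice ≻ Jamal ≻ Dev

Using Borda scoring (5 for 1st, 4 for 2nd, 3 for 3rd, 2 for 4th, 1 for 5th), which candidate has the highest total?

Dev: 12×4 + 9×1 + 9×5 + 8×2 + 12×5 + 9×1 = 187
Jamal: 12×3 + 9×4 + 9×1 + 8×5 + 12×3 + 9×2 = 175
Liam: 12×2 + 9×3 + 9×4 + 8×4 + 12×4 + 9×5 = 212
Alice: 12×1 + 9×5 + 9×2 + 8×3 + 12×1 + 9×3 = 138
Maya: 12×5 + 9×2 + 9×3 + 8×1 + 12×2 + 9×4 = 173

Liam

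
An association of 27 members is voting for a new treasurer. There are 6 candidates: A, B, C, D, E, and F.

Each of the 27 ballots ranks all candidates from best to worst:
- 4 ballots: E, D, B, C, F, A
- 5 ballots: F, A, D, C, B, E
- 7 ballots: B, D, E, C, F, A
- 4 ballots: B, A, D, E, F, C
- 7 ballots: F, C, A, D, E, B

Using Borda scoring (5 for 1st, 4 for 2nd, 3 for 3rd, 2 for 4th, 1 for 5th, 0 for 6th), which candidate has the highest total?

D

A: 4×0 + 5×4 + 7×0 + 4×4 + 7×3 = 57
B: 4×3 + 5×1 + 7×5 + 4×5 + 7×0 = 72
C: 4×2 + 5×2 + 7×2 + 4×0 + 7×4 = 60
D: 4×4 + 5×3 + 7×4 + 4×3 + 7×2 = 85
E: 4×5 + 5×0 + 7×3 + 4×2 + 7×1 = 56
F: 4×1 + 5×5 + 7×1 + 4×1 + 7×5 = 75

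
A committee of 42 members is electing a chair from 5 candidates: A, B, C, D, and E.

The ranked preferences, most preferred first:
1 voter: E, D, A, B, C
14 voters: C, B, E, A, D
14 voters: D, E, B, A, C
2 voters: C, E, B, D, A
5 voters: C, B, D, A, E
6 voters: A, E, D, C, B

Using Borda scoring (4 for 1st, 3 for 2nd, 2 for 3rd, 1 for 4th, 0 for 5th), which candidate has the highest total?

A: 1×2 + 14×1 + 14×1 + 2×0 + 5×1 + 6×4 = 59
B: 1×1 + 14×3 + 14×2 + 2×2 + 5×3 + 6×0 = 90
C: 1×0 + 14×4 + 14×0 + 2×4 + 5×4 + 6×1 = 90
D: 1×3 + 14×0 + 14×4 + 2×1 + 5×2 + 6×2 = 83
E: 1×4 + 14×2 + 14×3 + 2×3 + 5×0 + 6×3 = 98

E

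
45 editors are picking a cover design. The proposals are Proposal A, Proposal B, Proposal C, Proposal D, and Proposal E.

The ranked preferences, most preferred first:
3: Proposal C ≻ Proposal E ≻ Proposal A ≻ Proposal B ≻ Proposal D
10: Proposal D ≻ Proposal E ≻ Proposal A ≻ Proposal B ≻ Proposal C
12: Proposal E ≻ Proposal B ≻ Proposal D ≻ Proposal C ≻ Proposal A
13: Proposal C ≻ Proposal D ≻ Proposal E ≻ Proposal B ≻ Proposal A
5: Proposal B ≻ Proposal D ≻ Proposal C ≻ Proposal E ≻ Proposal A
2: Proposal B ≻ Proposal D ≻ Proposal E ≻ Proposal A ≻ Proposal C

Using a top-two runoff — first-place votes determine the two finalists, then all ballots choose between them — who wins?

Proposal E

Round 1 first-place votes: Proposal A 0, Proposal B 7, Proposal C 16, Proposal D 10, Proposal E 12. Proposal C and Proposal E advance.
Runoff: Proposal C is ranked above Proposal E on 21 ballots, Proposal E above Proposal C on 24.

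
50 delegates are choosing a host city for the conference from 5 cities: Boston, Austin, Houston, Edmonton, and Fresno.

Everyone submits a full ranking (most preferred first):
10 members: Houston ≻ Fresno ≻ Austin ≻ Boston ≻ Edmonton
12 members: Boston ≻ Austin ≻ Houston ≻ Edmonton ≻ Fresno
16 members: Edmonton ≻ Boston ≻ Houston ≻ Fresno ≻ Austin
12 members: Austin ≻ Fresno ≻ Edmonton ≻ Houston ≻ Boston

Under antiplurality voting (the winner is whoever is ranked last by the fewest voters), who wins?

Houston

Last-place votes: Boston 12, Austin 16, Houston 0, Edmonton 10, Fresno 12.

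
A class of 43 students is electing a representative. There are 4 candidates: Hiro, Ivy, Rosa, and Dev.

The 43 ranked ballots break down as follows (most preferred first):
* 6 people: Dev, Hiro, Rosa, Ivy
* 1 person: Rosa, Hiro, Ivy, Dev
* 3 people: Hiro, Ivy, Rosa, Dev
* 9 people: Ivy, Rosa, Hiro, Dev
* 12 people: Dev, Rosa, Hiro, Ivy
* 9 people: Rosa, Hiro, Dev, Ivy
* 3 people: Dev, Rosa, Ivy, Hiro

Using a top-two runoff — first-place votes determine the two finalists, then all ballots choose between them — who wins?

Rosa

Round 1 first-place votes: Hiro 3, Ivy 9, Rosa 10, Dev 21. Dev and Rosa advance.
Runoff: Dev is ranked above Rosa on 21 ballots, Rosa above Dev on 22.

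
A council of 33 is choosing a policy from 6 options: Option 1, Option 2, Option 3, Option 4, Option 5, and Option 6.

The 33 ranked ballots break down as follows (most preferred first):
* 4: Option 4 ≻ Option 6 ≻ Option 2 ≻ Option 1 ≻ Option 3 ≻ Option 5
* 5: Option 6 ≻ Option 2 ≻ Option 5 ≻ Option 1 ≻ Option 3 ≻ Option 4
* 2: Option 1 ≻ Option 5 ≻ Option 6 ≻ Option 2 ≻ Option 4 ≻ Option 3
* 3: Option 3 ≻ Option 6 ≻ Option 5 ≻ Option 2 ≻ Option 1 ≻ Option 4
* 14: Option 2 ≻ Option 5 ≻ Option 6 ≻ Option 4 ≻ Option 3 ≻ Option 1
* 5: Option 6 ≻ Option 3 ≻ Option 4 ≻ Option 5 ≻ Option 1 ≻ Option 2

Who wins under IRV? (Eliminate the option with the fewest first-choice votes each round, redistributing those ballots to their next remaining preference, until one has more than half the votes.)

Round 1: Option 1 2, Option 2 14, Option 3 3, Option 4 4, Option 5 0, Option 6 10. Option 5 eliminated.
Round 2: Option 1 2, Option 2 14, Option 3 3, Option 4 4, Option 6 10. Option 1 eliminated.
Round 3: Option 2 14, Option 3 3, Option 4 4, Option 6 12. Option 3 eliminated.
Round 4: Option 2 14, Option 4 4, Option 6 15. Option 4 eliminated.
Round 5: Option 2 14, Option 6 19. Option 6 has a majority (≥17).

Option 6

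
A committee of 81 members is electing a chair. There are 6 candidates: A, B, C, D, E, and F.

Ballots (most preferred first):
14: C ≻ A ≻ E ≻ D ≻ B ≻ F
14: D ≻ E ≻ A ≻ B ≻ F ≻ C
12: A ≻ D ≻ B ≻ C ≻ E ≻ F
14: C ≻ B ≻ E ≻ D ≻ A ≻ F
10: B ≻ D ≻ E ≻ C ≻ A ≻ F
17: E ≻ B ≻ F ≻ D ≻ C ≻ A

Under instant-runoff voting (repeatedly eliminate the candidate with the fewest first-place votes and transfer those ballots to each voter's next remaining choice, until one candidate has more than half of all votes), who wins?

Round 1: A 12, B 10, C 28, D 14, E 17, F 0. F eliminated.
Round 2: A 12, B 10, C 28, D 14, E 17. B eliminated.
Round 3: A 12, C 28, D 24, E 17. A eliminated.
Round 4: C 28, D 36, E 17. E eliminated.
Round 5: C 28, D 53. D has a majority (≥41).

D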